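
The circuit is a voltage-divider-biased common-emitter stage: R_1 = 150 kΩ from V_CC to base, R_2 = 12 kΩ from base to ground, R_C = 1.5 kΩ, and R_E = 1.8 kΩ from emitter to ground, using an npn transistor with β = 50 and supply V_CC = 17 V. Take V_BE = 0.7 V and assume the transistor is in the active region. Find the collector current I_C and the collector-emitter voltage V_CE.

Thevenize the base divider: V_Th = V_CC·R_2/(R_1+R_2) = 17×12/162 = 1.26 V, R_Th = R_1‖R_2 = 11.1 kΩ.
Base-emitter loop: V_Th = I_B·R_Th + V_BE + (β+1)I_B·R_E, so I_B = (1.26 − 0.7) / (11.1 + 51×1.8) = 0.00543 mA.
I_C = β·I_B = 50×0.00543 = 0.272 mA, and I_E = (β+1)I_B = 0.277 mA.
V_CE = V_CC − I_C·R_C − I_E·R_E = 17 − 0.272×1.5 − 0.277×1.8 = 16.1 V.
V_CE = 16.1 V > 0.2 V confirms active-region operation.

I_C ≈ 0.27 mA, V_CE ≈ 16 V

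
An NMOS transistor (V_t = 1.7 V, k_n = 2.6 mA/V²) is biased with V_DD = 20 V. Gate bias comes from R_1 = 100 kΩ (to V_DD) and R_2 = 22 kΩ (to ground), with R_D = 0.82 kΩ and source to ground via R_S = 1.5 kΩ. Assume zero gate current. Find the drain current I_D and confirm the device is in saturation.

I_D ≈ 0.76 mA

V_G = V_DD·R_2/(R_1+R_2) = 20×22/122 = 3.61 V.
Assume saturation: I_D = (k_n/2)(V_GS − V_t)² with V_GS = V_G − I_D·R_S = 3.61 − 1.5·I_D.
Substituting gives 2.93·I_D² − 8.44·I_D + 4.73 = 0, with roots I_D = 0.761 or 2.12 mA.
The root I_D = 2.12 mA gives V_GS = 0.422 V ≤ V_t, so take I_D = 0.761 mA.
Then V_GS = 2.47 V and V_DS = V_DD − I_D(R_D+R_S) = 20 − 0.761×2.32 = 18.2 V.
Saturation requires V_DS ≥ V_GS − V_t = 0.765 V; 18.2 ≥ 0.765 ✓.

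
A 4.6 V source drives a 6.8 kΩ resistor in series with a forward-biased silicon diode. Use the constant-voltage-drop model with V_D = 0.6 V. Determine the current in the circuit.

I ≈ 0.59 mA

KVL around the loop: 4.6 = V_D + I·R = 0.6 + I × 6.8 kΩ.
So I = (4.6 − 0.6) / 6.8 kΩ = 4 / 6.8 = 0.588 mA.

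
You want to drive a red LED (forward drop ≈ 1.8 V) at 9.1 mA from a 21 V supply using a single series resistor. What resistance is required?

R ≈ 2.1 kΩ

The resistor drops V_S − V_D = 21 − 1.8 = 19.2 V at 9.1 mA.
R = 19.2 V / 9.1 mA = 2.11 kΩ.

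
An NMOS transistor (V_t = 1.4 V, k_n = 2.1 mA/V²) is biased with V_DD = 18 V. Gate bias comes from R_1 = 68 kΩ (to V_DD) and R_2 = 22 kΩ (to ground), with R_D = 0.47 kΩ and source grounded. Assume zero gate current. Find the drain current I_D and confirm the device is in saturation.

I_D ≈ 9.5 mA

V_G = V_DD·R_2/(R_1+R_2) = 18×22/90 = 4.4 V. With the source grounded, V_GS = V_G = 4.4 V.
Assume saturation: I_D = (k_n/2)(V_GS − V_t)² = (2.1/2)×(4.4 − 1.4)² = 1.05×3² = 9.45 mA.
V_DS = V_DD − I_D·R_D = 18 − 9.45×0.47 = 13.6 V.
Saturation requires V_DS ≥ V_GS − V_t = 3 V; 13.6 ≥ 3 ✓.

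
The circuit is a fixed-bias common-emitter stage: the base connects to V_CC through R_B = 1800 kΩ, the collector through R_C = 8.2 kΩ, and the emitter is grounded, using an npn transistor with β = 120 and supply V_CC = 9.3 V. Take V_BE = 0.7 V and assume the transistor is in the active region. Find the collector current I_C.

Base loop: V_CC = I_B·R_B + V_BE, so I_B = (9.3 − 0.7)/1800 kΩ = 0.00478 mA.
In the active region I_C = β·I_B = 120 × 0.00478 = 0.573 mA.
Collector loop: V_CE = V_CC − I_C·R_C = 9.3 − 0.573×8.2 = 4.6 V.
Since V_CE = 4.6 V > V_CE(sat) ≈ 0.2 V, the transistor is in the active region as assumed.

I_C ≈ 0.57 mA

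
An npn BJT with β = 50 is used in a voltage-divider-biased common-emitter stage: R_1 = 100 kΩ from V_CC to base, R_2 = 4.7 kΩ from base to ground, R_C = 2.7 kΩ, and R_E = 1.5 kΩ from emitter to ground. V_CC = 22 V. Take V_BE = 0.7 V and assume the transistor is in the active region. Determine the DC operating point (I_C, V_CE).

Thevenize the base divider: V_Th = V_CC·R_2/(R_1+R_2) = 22×4.7/105 = 0.988 V, R_Th = R_1‖R_2 = 4.49 kΩ.
Base-emitter loop: V_Th = I_B·R_Th + V_BE + (β+1)I_B·R_E, so I_B = (0.988 − 0.7) / (4.49 + 51×1.5) = 0.00355 mA.
I_C = β·I_B = 50×0.00355 = 0.178 mA, and I_E = (β+1)I_B = 0.181 mA.
V_CE = V_CC − I_C·R_C − I_E·R_E = 22 − 0.178×2.7 − 0.181×1.5 = 21.2 V.
V_CE = 21.2 V > 0.2 V confirms active-region operation.

I_C ≈ 0.18 mA, V_CE ≈ 21 V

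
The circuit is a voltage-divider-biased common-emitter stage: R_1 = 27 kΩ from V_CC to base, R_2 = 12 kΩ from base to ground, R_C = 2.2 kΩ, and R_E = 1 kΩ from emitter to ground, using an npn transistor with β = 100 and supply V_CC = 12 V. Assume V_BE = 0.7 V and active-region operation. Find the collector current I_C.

I_C ≈ 2.7 mA

Thevenize the base divider: V_Th = V_CC·R_2/(R_1+R_2) = 12×12/39 = 3.69 V, R_Th = R_1‖R_2 = 8.31 kΩ.
Base-emitter loop: V_Th = I_B·R_Th + V_BE + (β+1)I_B·R_E, so I_B = (3.69 − 0.7) / (8.31 + 101×1) = 0.0274 mA.
I_C = β·I_B = 100×0.0274 = 2.74 mA, and I_E = (β+1)I_B = 2.76 mA.
V_CE = V_CC − I_C·R_C − I_E·R_E = 12 − 2.74×2.2 − 2.76×1 = 3.21 V.
V_CE = 3.21 V > 0.2 V confirms active-region operation.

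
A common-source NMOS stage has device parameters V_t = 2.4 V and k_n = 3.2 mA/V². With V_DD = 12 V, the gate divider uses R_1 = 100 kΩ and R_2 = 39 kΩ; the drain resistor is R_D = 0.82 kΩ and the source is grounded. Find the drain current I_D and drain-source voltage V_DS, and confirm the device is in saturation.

V_G = V_DD·R_2/(R_1+R_2) = 12×39/139 = 3.37 V. With the source grounded, V_GS = V_G = 3.37 V.
Assume saturation: I_D = (k_n/2)(V_GS − V_t)² = (3.2/2)×(3.37 − 2.4)² = 1.6×0.967² = 1.5 mA.
V_DS = V_DD − I_D·R_D = 12 − 1.5×0.82 = 10.8 V.
Saturation requires V_DS ≥ V_GS − V_t = 0.967 V; 10.8 ≥ 0.967 ✓.

I_D ≈ 1.5 mA, V_DS ≈ 11 V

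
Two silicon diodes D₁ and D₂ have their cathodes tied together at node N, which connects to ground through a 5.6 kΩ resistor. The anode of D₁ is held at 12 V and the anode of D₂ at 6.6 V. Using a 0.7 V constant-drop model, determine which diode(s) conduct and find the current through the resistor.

Assume both conduct. Then node N would need to be at both 12−0.7 = 11.3 V and 6.6−0.7 = 5.9 V, which is impossible.
Assume only D₁ conducts: V_N = 12 − 0.7 = 11.3 V, so I_R = 11.3/5.6 = 2.02 mA.
Check D₂: its anode-to-cathode voltage is 6.6 − 11.3 = -4.7 V < 0.7 V, so it is off. The assumption is consistent.

Only D₁ conducts; I_R ≈ 2 mA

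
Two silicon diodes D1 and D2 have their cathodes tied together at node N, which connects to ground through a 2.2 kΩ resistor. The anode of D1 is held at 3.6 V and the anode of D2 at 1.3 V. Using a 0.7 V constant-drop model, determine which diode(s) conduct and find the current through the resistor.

Only D1 conducts; I_R ≈ 1.3 mA

Assume both conduct. Then node N would need to be at both 3.6−0.7 = 2.9 V and 1.3−0.7 = 0.6 V, which is impossible.
Assume only D1 conducts: V_N = 3.6 − 0.7 = 2.9 V, so I_R = 2.9/2.2 = 1.32 mA.
Check D2: its anode-to-cathode voltage is 1.3 − 2.9 = -1.6 V < 0.7 V, so it is off. The assumption is consistent.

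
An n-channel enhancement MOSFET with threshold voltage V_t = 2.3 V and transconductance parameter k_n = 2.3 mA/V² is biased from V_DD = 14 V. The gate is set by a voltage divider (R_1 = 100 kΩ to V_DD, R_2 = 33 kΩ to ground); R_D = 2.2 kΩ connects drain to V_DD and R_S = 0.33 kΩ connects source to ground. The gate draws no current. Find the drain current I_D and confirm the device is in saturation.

I_D ≈ 0.89 mA

V_G = V_DD·R_2/(R_1+R_2) = 14×33/133 = 3.47 V.
Assume saturation: I_D = (k_n/2)(V_GS − V_t)² with V_GS = V_G − I_D·R_S = 3.47 − 0.33·I_D.
Substituting gives 0.125·I_D² − 1.89·I_D + 1.58 = 0, with roots I_D = 0.89 or 14.2 mA.
The root I_D = 14.2 mA gives V_GS = -1.21 V ≤ V_t, so take I_D = 0.89 mA.
Then V_GS = 3.18 V and V_DS = V_DD − I_D(R_D+R_S) = 14 − 0.89×2.53 = 11.7 V.
Saturation requires V_DS ≥ V_GS − V_t = 0.88 V; 11.7 ≥ 0.88 ✓.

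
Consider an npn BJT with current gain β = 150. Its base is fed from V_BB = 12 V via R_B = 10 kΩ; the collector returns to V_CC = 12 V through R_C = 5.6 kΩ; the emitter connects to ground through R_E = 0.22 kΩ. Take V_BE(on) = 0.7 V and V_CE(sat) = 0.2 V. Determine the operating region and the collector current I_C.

Assume active: I_B = (12 − 0.7)/(10 + 151×0.22) = 0.261 mA, I_C = β·I_B = 39.2 mA.
Then V_CE = 12 − 39.2×5.6 − 39.5×0.22 = -216 V < 0.2 V — the active assumption fails.
Re-solve with V_CE = 0.2 V. KCL at the emitter: V_E/R_E = (V_BB−0.7−V_E)/R_B + (V_CC−0.2−V_E)/R_C, giving V_E = 0.671 V.
I_C = (V_CC − 0.2 − V_E)/R_C = (11.8 − 0.671)/5.6 = 1.99 mA.
Check: I_B = (11.3 − 0.671)/10 = 1.06 mA, and β·I_B = 159 mA > I_C, confirming saturation.

saturation; I_C ≈ 2 mA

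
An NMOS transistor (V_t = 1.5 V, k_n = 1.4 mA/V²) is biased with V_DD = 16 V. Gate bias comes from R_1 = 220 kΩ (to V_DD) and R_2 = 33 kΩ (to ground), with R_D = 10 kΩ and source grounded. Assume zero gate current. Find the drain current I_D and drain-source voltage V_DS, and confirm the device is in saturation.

I_D ≈ 0.24 mA, V_DS ≈ 14 V

V_G = V_DD·R_2/(R_1+R_2) = 16×33/253 = 2.09 V. With the source grounded, V_GS = V_G = 2.09 V.
Assume saturation: I_D = (k_n/2)(V_GS − V_t)² = (1.4/2)×(2.09 − 1.5)² = 0.7×0.587² = 0.241 mA.
V_DS = V_DD − I_D·R_D = 16 − 0.241×10 = 13.6 V.
Saturation requires V_DS ≥ V_GS − V_t = 0.587 V; 13.6 ≥ 0.587 ✓.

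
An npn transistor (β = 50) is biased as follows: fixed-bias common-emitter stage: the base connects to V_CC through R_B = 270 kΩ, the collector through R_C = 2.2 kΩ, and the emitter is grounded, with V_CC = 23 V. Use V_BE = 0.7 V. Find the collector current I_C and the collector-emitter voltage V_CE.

Base loop: V_CC = I_B·R_B + V_BE, so I_B = (23 − 0.7)/270 kΩ = 0.0826 mA.
In the active region I_C = β·I_B = 50 × 0.0826 = 4.13 mA.
Collector loop: V_CE = V_CC − I_C·R_C = 23 − 4.13×2.2 = 13.9 V.
Since V_CE = 13.9 V > V_CE(sat) ≈ 0.2 V, the transistor is in the active region as assumed.

I_C ≈ 4.1 mA, V_CE ≈ 14 V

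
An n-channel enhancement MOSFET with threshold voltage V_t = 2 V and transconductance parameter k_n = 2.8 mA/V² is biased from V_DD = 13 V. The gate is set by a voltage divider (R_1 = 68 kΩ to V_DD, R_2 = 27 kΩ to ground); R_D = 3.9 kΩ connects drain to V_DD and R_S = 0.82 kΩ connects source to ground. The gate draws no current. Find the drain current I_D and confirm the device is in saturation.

I_D ≈ 1 mA

V_G = V_DD·R_2/(R_1+R_2) = 13×27/95 = 3.69 V.
Assume saturation: I_D = (k_n/2)(V_GS − V_t)² with V_GS = V_G − I_D·R_S = 3.69 − 0.82·I_D.
Substituting gives 0.941·I_D² − 4.89·I_D + 4.02 = 0, with roots I_D = 1.02 or 4.17 mA.
The root I_D = 4.17 mA gives V_GS = 0.274 V ≤ V_t, so take I_D = 1.02 mA.
Then V_GS = 2.86 V and V_DS = V_DD − I_D(R_D+R_S) = 13 − 1.02×4.72 = 8.17 V.
Saturation requires V_DS ≥ V_GS − V_t = 0.855 V; 8.17 ≥ 0.855 ✓.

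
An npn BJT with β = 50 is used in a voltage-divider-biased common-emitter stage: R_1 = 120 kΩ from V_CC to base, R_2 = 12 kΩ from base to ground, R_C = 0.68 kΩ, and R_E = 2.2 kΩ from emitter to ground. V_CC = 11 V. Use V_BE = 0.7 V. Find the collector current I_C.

Thevenize the base divider: V_Th = V_CC·R_2/(R_1+R_2) = 11×12/132 = 1 V, R_Th = R_1‖R_2 = 10.9 kΩ.
Base-emitter loop: V_Th = I_B·R_Th + V_BE + (β+1)I_B·R_E, so I_B = (1 − 0.7) / (10.9 + 51×2.2) = 0.00244 mA.
I_C = β·I_B = 50×0.00244 = 0.122 mA, and I_E = (β+1)I_B = 0.124 mA.
V_CE = V_CC − I_C·R_C − I_E·R_E = 11 − 0.122×0.68 − 0.124×2.2 = 10.6 V.
V_CE = 10.6 V > 0.2 V confirms active-region operation.

I_C ≈ 0.12 mA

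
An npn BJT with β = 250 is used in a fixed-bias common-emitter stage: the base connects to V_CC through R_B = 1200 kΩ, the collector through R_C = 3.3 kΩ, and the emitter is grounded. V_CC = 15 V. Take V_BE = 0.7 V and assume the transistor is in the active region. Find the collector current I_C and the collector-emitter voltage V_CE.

I_C ≈ 3 mA, V_CE ≈ 5.2 V

Base loop: V_CC = I_B·R_B + V_BE, so I_B = (15 − 0.7)/1200 kΩ = 0.0119 mA.
In the active region I_C = β·I_B = 250 × 0.0119 = 2.98 mA.
Collector loop: V_CE = V_CC − I_C·R_C = 15 − 2.98×3.3 = 5.17 V.
Since V_CE = 5.17 V > V_CE(sat) ≈ 0.2 V, the transistor is in the active region as assumed.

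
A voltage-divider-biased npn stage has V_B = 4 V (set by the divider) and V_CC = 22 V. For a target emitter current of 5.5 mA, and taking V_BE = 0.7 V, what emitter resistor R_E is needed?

R_E ≈ 0.6 kΩ

V_E = V_B − V_BE = 4 − 0.7 = 3.3 V.
R_E = V_E / I_E = 3.3 / 5.5 = 0.6 kΩ.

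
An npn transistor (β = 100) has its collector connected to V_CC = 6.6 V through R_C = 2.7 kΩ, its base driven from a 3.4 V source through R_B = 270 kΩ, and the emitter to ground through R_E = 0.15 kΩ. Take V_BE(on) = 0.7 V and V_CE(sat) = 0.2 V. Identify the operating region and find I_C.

active; I_C ≈ 0.95 mA

Assume active. Base-emitter loop: I_B = (V_BB − V_BE)/(R_B + (β+1)R_E) = (3.4 − 0.7)/(270 + 101×0.15) = 0.00947 mA.
I_C = β·I_B = 100×0.00947 = 0.947 mA.
V_CE = V_CC − I_C·R_C − I_E·R_E = 6.6 − 0.947×2.7 − 0.956×0.15 = 3.9 V > V_CE(sat), so the active-region assumption holds.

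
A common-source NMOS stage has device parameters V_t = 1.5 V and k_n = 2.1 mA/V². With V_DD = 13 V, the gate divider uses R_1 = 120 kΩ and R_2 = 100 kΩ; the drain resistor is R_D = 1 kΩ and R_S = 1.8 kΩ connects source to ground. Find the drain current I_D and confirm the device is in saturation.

I_D ≈ 1.7 mA

V_G = V_DD·R_2/(R_1+R_2) = 13×100/220 = 5.91 V.
Assume saturation: I_D = (k_n/2)(V_GS − V_t)² with V_GS = V_G − I_D·R_S = 5.91 − 1.8·I_D.
Substituting gives 3.4·I_D² − 17.7·I_D + 20.4 = 0, with roots I_D = 1.74 or 3.46 mA.
The root I_D = 3.46 mA gives V_GS = -0.315 V ≤ V_t, so take I_D = 1.74 mA.
Then V_GS = 2.79 V and V_DS = V_DD − I_D(R_D+R_S) = 13 − 1.74×2.8 = 8.14 V.
Saturation requires V_DS ≥ V_GS − V_t = 1.29 V; 8.14 ≥ 1.29 ✓.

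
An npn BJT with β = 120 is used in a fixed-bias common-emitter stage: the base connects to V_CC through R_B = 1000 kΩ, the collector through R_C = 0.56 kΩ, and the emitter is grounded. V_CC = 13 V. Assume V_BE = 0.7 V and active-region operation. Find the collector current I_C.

Base loop: V_CC = I_B·R_B + V_BE, so I_B = (13 − 0.7)/1000 kΩ = 0.0123 mA.
In the active region I_C = β·I_B = 120 × 0.0123 = 1.48 mA.
Collector loop: V_CE = V_CC − I_C·R_C = 13 − 1.48×0.56 = 12.2 V.
Since V_CE = 12.2 V > V_CE(sat) ≈ 0.2 V, the transistor is in the active region as assumed.

I_C ≈ 1.5 mA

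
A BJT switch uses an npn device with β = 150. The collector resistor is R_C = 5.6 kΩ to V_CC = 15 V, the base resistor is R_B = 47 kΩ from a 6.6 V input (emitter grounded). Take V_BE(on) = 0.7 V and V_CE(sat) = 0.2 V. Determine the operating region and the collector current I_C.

Assume active: I_B = (6.6 − 0.7)/47 = 0.126 mA, giving I_C = β·I_B = 18.8 mA.
But then V_CE = 15 − 18.8×5.6 = -90.4 V < V_CE(sat) = 0.2 V — impossible in the active region.
So the transistor is saturated. With V_CE = 0.2 V, I_C = (V_CC − 0.2)/R_C = 14.8/5.6 = 2.64 mA.
Check: β·I_B = 18.8 mA > I_C = 2.64 mA, confirming saturation.

saturation; I_C ≈ 2.6 mA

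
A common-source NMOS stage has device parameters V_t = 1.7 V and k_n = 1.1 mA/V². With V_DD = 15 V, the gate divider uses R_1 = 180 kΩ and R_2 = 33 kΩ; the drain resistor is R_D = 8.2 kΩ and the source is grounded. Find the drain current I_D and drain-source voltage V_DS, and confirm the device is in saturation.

V_G = V_DD·R_2/(R_1+R_2) = 15×33/213 = 2.32 V. With the source grounded, V_GS = V_G = 2.32 V.
Assume saturation: I_D = (k_n/2)(V_GS − V_t)² = (1.1/2)×(2.32 − 1.7)² = 0.55×0.624² = 0.214 mA.
V_DS = V_DD − I_D·R_D = 15 − 0.214×8.2 = 13.2 V.
Saturation requires V_DS ≥ V_GS − V_t = 0.624 V; 13.2 ≥ 0.624 ✓.

I_D ≈ 0.21 mA, V_DS ≈ 13 V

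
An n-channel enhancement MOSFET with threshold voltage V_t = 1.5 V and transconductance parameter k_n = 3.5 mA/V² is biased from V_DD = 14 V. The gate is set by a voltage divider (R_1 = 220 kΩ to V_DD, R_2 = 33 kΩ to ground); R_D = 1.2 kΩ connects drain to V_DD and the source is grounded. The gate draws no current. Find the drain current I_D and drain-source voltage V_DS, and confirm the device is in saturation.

I_D ≈ 0.19 mA, V_DS ≈ 14 V

V_G = V_DD·R_2/(R_1+R_2) = 14×33/253 = 1.83 V. With the source grounded, V_GS = V_G = 1.83 V.
Assume saturation: I_D = (k_n/2)(V_GS − V_t)² = (3.5/2)×(1.83 − 1.5)² = 1.75×0.326² = 0.186 mA.
V_DS = V_DD − I_D·R_D = 14 − 0.186×1.2 = 13.8 V.
Saturation requires V_DS ≥ V_GS − V_t = 0.326 V; 13.8 ≥ 0.326 ✓.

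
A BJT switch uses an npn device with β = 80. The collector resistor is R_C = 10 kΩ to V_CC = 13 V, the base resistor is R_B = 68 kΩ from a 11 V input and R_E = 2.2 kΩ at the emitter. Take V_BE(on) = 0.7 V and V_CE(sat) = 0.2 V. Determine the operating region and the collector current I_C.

Assume active: I_B = (11 − 0.7)/(68 + 81×2.2) = 0.0418 mA, I_C = β·I_B = 3.35 mA.
Then V_CE = 13 − 3.35×10 − 3.39×2.2 = -27.9 V < 0.2 V — the active assumption fails.
Re-solve with V_CE = 0.2 V. KCL at the emitter: V_E/R_E = (V_BB−0.7−V_E)/R_B + (V_CC−0.2−V_E)/R_C, giving V_E = 2.51 V.
I_C = (V_CC − 0.2 − V_E)/R_C = (12.8 − 2.51)/10 = 1.03 mA.
Check: I_B = (10.3 − 2.51)/68 = 0.114 mA, and β·I_B = 9.16 mA > I_C, confirming saturation.

saturation; I_C ≈ 1 mA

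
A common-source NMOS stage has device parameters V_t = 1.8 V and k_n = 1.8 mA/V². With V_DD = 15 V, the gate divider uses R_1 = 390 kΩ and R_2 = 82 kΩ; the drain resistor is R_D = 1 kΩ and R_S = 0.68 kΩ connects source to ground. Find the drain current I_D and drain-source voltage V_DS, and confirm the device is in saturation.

I_D ≈ 0.32 mA, V_DS ≈ 14 V

V_G = V_DD·R_2/(R_1+R_2) = 15×82/472 = 2.61 V.
Assume saturation: I_D = (k_n/2)(V_GS − V_t)² with V_GS = V_G − I_D·R_S = 2.61 − 0.68·I_D.
Substituting gives 0.416·I_D² − 1.99·I_D + 0.585 = 0, with roots I_D = 0.315 or 4.46 mA.
The root I_D = 4.46 mA gives V_GS = -0.426 V ≤ V_t, so take I_D = 0.315 mA.
Then V_GS = 2.39 V and V_DS = V_DD − I_D(R_D+R_S) = 15 − 0.315×1.68 = 14.5 V.
Saturation requires V_DS ≥ V_GS − V_t = 0.592 V; 14.5 ≥ 0.592 ✓.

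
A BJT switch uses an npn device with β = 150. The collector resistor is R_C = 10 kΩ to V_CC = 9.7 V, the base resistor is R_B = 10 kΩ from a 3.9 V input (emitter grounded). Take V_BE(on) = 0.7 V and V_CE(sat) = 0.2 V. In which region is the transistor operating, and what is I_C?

saturation; I_C ≈ 0.95 mA

Assume active: I_B = (3.9 − 0.7)/10 = 0.32 mA, giving I_C = β·I_B = 48 mA.
But then V_CE = 9.7 − 48×10 = -470 V < V_CE(sat) = 0.2 V — impossible in the active region.
So the transistor is saturated. With V_CE = 0.2 V, I_C = (V_CC − 0.2)/R_C = 9.5/10 = 0.95 mA.
Check: β·I_B = 48 mA > I_C = 0.95 mA, confirming saturation.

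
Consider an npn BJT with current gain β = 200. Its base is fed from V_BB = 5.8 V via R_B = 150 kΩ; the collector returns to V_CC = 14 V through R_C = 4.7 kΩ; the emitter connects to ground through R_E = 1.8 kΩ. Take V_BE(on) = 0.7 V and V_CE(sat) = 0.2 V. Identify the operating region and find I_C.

Assume active. Base-emitter loop: I_B = (V_BB − V_BE)/(R_B + (β+1)R_E) = (5.8 − 0.7)/(150 + 201×1.8) = 0.00996 mA.
I_C = β·I_B = 200×0.00996 = 1.99 mA.
V_CE = V_CC − I_C·R_C − I_E·R_E = 14 − 1.99×4.7 − 2×1.8 = 1.03 V > V_CE(sat), so the active-region assumption holds.

active; I_C ≈ 2 mA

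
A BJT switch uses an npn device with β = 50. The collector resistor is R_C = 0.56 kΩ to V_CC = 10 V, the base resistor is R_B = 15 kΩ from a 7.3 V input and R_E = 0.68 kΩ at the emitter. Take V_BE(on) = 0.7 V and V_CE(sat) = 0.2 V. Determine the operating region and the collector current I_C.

Assume active. Base-emitter loop: I_B = (V_BB − V_BE)/(R_B + (β+1)R_E) = (7.3 − 0.7)/(15 + 51×0.68) = 0.133 mA.
I_C = β·I_B = 50×0.133 = 6.64 mA.
V_CE = V_CC − I_C·R_C − I_E·R_E = 10 − 6.64×0.56 − 6.78×0.68 = 1.67 V > V_CE(sat), so the active-region assumption holds.

active; I_C ≈ 6.6 mA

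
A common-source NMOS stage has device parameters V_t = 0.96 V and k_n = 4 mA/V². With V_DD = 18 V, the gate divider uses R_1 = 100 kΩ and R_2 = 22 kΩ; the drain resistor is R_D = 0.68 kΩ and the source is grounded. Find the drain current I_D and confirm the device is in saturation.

V_G = V_DD·R_2/(R_1+R_2) = 18×22/122 = 3.25 V. With the source grounded, V_GS = V_G = 3.25 V.
Assume saturation: I_D = (k_n/2)(V_GS − V_t)² = (4/2)×(3.25 − 0.96)² = 2×2.29² = 10.5 mA.
V_DS = V_DD − I_D·R_D = 18 − 10.5×0.68 = 10.9 V.
Saturation requires V_DS ≥ V_GS − V_t = 2.29 V; 10.9 ≥ 2.29 ✓.

I_D ≈ 10 mA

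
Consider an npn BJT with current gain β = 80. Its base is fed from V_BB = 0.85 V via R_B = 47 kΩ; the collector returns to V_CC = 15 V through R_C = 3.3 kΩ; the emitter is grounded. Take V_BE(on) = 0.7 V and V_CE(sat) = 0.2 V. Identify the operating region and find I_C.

Assume active. Base-emitter loop: I_B = (V_BB − V_BE)/R_B = (0.85 − 0.7)/47 = 0.00319 mA.
I_C = β·I_B = 80×0.00319 = 0.255 mA.
V_CE = V_CC − I_C·R_C = 15 − 0.255×3.3 = 14.2 V > V_CE(sat), so the active-region assumption holds.

active; I_C ≈ 0.26 mA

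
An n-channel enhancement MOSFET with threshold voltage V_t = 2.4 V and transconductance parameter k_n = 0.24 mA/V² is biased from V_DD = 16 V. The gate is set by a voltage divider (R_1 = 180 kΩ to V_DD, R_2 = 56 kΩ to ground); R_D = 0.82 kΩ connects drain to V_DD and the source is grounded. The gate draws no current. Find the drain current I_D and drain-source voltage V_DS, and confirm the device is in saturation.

V_G = V_DD·R_2/(R_1+R_2) = 16×56/236 = 3.8 V. With the source grounded, V_GS = V_G = 3.8 V.
Assume saturation: I_D = (k_n/2)(V_GS − V_t)² = (0.24/2)×(3.8 − 2.4)² = 0.12×1.4² = 0.234 mA.
V_DS = V_DD − I_D·R_D = 16 − 0.234×0.82 = 15.8 V.
Saturation requires V_DS ≥ V_GS − V_t = 1.4 V; 15.8 ≥ 1.4 ✓.

I_D ≈ 0.23 mA, V_DS ≈ 16 V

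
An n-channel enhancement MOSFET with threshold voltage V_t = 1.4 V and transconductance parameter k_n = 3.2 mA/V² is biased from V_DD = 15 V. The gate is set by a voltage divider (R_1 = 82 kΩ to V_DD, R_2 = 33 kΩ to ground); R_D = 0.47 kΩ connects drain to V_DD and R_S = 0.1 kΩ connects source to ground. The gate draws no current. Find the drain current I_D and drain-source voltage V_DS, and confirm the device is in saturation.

V_G = V_DD·R_2/(R_1+R_2) = 15×33/115 = 4.3 V.
Assume saturation: I_D = (k_n/2)(V_GS − V_t)² with V_GS = V_G − I_D·R_S = 4.3 − 0.1·I_D.
Substituting gives 0.016·I_D² − 1.93·I_D + 13.5 = 0, with roots I_D = 7.46 or 113 mA.
The root I_D = 113 mA gives V_GS = -7.01 V ≤ V_t, so take I_D = 7.46 mA.
Then V_GS = 3.56 V and V_DS = V_DD − I_D(R_D+R_S) = 15 − 7.46×0.57 = 10.7 V.
Saturation requires V_DS ≥ V_GS − V_t = 2.16 V; 10.7 ≥ 2.16 ✓.

I_D ≈ 7.5 mA, V_DS ≈ 11 V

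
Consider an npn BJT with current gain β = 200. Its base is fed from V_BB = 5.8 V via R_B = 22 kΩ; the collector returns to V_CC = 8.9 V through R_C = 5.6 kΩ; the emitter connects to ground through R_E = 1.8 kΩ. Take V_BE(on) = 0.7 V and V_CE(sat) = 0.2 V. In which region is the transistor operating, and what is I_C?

saturation; I_C ≈ 1.1 mA

Assume active: I_B = (5.8 − 0.7)/(22 + 201×1.8) = 0.0133 mA, I_C = β·I_B = 2.66 mA.
Then V_CE = 8.9 − 2.66×5.6 − 2.67×1.8 = -10.8 V < 0.2 V — the active assumption fails.
Re-solve with V_CE = 0.2 V. KCL at the emitter: V_E/R_E = (V_BB−0.7−V_E)/R_B + (V_CC−0.2−V_E)/R_C, giving V_E = 2.29 V.
I_C = (V_CC − 0.2 − V_E)/R_C = (8.7 − 2.29)/5.6 = 1.14 mA.
Check: I_B = (5.1 − 2.29)/22 = 0.128 mA, and β·I_B = 25.5 mA > I_C, confirming saturation.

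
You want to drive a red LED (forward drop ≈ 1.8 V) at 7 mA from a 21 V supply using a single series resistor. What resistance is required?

The resistor drops V_S − V_D = 21 − 1.8 = 19.2 V at 7 mA.
R = 19.2 V / 7 mA = 2.74 kΩ.

R ≈ 2.7 kΩ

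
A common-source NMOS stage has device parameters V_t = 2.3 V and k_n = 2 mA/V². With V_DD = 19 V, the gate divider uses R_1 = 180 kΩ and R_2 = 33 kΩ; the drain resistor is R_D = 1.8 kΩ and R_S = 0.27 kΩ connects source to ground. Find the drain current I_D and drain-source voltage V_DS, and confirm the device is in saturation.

V_G = V_DD·R_2/(R_1+R_2) = 19×33/213 = 2.94 V.
Assume saturation: I_D = (k_n/2)(V_GS − V_t)² with V_GS = V_G − I_D·R_S = 2.94 − 0.27·I_D.
Substituting gives 0.0729·I_D² − 1.35·I_D + 0.414 = 0, with roots I_D = 0.313 or 18.2 mA.
The root I_D = 18.2 mA gives V_GS = -1.96 V ≤ V_t, so take I_D = 0.313 mA.
Then V_GS = 2.86 V and V_DS = V_DD − I_D(R_D+R_S) = 19 − 0.313×2.07 = 18.4 V.
Saturation requires V_DS ≥ V_GS − V_t = 0.559 V; 18.4 ≥ 0.559 ✓.

I_D ≈ 0.31 mA, V_DS ≈ 18 V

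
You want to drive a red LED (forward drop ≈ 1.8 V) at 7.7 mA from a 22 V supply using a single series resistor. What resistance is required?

The resistor drops V_S − V_D = 22 − 1.8 = 20.2 V at 7.7 mA.
R = 20.2 V / 7.7 mA = 2.62 kΩ.

R ≈ 2.6 kΩ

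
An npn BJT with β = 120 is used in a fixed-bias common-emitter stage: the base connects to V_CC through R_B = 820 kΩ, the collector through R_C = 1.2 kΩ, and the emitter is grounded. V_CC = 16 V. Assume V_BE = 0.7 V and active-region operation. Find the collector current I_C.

Base loop: V_CC = I_B·R_B + V_BE, so I_B = (16 − 0.7)/820 kΩ = 0.0187 mA.
In the active region I_C = β·I_B = 120 × 0.0187 = 2.24 mA.
Collector loop: V_CE = V_CC − I_C·R_C = 16 − 2.24×1.2 = 13.3 V.
Since V_CE = 13.3 V > V_CE(sat) ≈ 0.2 V, the transistor is in the active region as assumed.

I_C ≈ 2.2 mA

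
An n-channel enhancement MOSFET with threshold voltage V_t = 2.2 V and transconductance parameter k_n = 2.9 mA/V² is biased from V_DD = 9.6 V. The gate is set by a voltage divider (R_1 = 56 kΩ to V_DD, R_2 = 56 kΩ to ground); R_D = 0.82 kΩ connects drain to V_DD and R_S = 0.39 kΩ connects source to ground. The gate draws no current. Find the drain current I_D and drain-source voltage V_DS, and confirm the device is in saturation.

V_G = V_DD·R_2/(R_1+R_2) = 9.6×56/112 = 4.8 V.
Assume saturation: I_D = (k_n/2)(V_GS − V_t)² with V_GS = V_G − I_D·R_S = 4.8 − 0.39·I_D.
Substituting gives 0.221·I_D² − 3.94·I_D + 9.8 = 0, with roots I_D = 2.99 or 14.9 mA.
The root I_D = 14.9 mA gives V_GS = -1 V ≤ V_t, so take I_D = 2.99 mA.
Then V_GS = 3.64 V and V_DS = V_DD − I_D(R_D+R_S) = 9.6 − 2.99×1.21 = 5.99 V.
Saturation requires V_DS ≥ V_GS − V_t = 1.44 V; 5.99 ≥ 1.44 ✓.

I_D ≈ 3 mA, V_DS ≈ 6 V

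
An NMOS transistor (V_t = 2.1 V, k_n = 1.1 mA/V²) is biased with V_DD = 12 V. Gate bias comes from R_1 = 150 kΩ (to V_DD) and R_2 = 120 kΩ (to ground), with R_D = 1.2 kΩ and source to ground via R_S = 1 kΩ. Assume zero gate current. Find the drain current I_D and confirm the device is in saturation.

V_G = V_DD·R_2/(R_1+R_2) = 12×120/270 = 5.33 V.
Assume saturation: I_D = (k_n/2)(V_GS − V_t)² with V_GS = V_G − I_D·R_S = 5.33 − 1·I_D.
Substituting gives 0.55·I_D² − 4.56·I_D + 5.75 = 0, with roots I_D = 1.55 or 6.73 mA.
The root I_D = 6.73 mA gives V_GS = -1.4 V ≤ V_t, so take I_D = 1.55 mA.
Then V_GS = 3.78 V and V_DS = V_DD − I_D(R_D+R_S) = 12 − 1.55×2.2 = 8.58 V.
Saturation requires V_DS ≥ V_GS − V_t = 1.68 V; 8.58 ≥ 1.68 ✓.

I_D ≈ 1.6 mA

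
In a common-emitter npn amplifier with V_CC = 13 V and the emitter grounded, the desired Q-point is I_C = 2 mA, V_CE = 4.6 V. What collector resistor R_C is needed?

R_C ≈ 4.2 kΩ

Collector loop: V_CC = I_C·R_C + V_CE.
R_C = (V_CC − V_CE)/I_C = (13 − 4.6)/2 = 4.2 kΩ.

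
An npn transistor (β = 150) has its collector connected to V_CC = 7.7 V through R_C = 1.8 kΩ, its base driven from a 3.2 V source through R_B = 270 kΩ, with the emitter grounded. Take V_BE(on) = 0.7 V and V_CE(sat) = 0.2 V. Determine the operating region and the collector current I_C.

active; I_C ≈ 1.4 mA

Assume active. Base-emitter loop: I_B = (V_BB − V_BE)/R_B = (3.2 − 0.7)/270 = 0.00926 mA.
I_C = β·I_B = 150×0.00926 = 1.39 mA.
V_CE = V_CC − I_C·R_C = 7.7 − 1.39×1.8 = 5.2 V > V_CE(sat), so the active-region assumption holds.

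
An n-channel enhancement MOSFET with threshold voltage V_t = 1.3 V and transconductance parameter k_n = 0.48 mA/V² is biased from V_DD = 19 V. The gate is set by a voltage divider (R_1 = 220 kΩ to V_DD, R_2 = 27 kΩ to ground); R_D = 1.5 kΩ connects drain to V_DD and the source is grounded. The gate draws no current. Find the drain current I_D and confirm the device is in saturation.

I_D ≈ 0.14 mA

V_G = V_DD·R_2/(R_1+R_2) = 19×27/247 = 2.08 V. With the source grounded, V_GS = V_G = 2.08 V.
Assume saturation: I_D = (k_n/2)(V_GS − V_t)² = (0.48/2)×(2.08 − 1.3)² = 0.24×0.777² = 0.145 mA.
V_DS = V_DD − I_D·R_D = 19 − 0.145×1.5 = 18.8 V.
Saturation requires V_DS ≥ V_GS − V_t = 0.777 V; 18.8 ≥ 0.777 ✓.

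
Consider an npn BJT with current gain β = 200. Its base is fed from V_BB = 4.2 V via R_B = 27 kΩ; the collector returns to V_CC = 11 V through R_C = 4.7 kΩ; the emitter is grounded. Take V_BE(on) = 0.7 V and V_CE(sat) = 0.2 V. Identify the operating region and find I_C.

Assume active: I_B = (4.2 − 0.7)/27 = 0.13 mA, giving I_C = β·I_B = 25.9 mA.
But then V_CE = 11 − 25.9×4.7 = -111 V < V_CE(sat) = 0.2 V — impossible in the active region.
So the transistor is saturated. With V_CE = 0.2 V, I_C = (V_CC − 0.2)/R_C = 10.8/4.7 = 2.3 mA.
Check: β·I_B = 25.9 mA > I_C = 2.3 mA, confirming saturation.

saturation; I_C ≈ 2.3 mA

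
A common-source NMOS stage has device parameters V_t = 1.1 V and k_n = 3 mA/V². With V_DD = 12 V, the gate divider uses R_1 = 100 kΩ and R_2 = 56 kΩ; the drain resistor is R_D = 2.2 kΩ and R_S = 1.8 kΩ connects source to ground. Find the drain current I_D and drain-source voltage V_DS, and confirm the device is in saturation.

I_D ≈ 1.3 mA, V_DS ≈ 6.9 V

V_G = V_DD·R_2/(R_1+R_2) = 12×56/156 = 4.31 V.
Assume saturation: I_D = (k_n/2)(V_GS − V_t)² with V_GS = V_G − I_D·R_S = 4.31 − 1.8·I_D.
Substituting gives 4.86·I_D² − 18.3·I_D + 15.4 = 0, with roots I_D = 1.27 or 2.5 mA.
The root I_D = 2.5 mA gives V_GS = -0.191 V ≤ V_t, so take I_D = 1.27 mA.
Then V_GS = 2.02 V and V_DS = V_DD − I_D(R_D+R_S) = 12 − 1.27×4 = 6.92 V.
Saturation requires V_DS ≥ V_GS − V_t = 0.92 V; 6.92 ≥ 0.92 ✓.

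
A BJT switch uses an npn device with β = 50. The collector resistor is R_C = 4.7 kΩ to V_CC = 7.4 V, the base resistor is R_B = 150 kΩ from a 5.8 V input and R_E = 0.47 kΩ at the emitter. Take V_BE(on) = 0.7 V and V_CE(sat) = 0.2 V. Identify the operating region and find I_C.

Assume active: I_B = (5.8 − 0.7)/(150 + 51×0.47) = 0.0293 mA, I_C = β·I_B = 1.47 mA.
Then V_CE = 7.4 − 1.47×4.7 − 1.5×0.47 = -0.192 V < 0.2 V — the active assumption fails.
Re-solve with V_CE = 0.2 V. KCL at the emitter: V_E/R_E = (V_BB−0.7−V_E)/R_B + (V_CC−0.2−V_E)/R_C, giving V_E = 0.667 V.
I_C = (V_CC − 0.2 − V_E)/R_C = (7.2 − 0.667)/4.7 = 1.39 mA.
Check: I_B = (5.1 − 0.667)/150 = 0.0296 mA, and β·I_B = 1.48 mA > I_C, confirming saturation.

saturation; I_C ≈ 1.4 mA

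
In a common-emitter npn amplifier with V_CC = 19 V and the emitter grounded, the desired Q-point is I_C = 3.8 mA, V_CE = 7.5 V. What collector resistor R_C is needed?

Collector loop: V_CC = I_C·R_C + V_CE.
R_C = (V_CC − V_CE)/I_C = (19 − 7.5)/3.8 = 3.03 kΩ.

R_C ≈ 3 kΩ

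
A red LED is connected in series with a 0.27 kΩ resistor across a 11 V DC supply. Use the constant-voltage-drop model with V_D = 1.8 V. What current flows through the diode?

KVL around the loop: 11 = V_D + I·R = 1.8 + I × 0.27 kΩ.
So I = (11 − 1.8) / 0.27 kΩ = 9.2 / 0.27 = 34.1 mA.

I ≈ 34 mA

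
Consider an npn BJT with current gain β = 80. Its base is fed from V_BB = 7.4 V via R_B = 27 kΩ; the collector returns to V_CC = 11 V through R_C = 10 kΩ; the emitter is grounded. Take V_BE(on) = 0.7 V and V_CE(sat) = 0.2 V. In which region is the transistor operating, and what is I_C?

Assume active: I_B = (7.4 − 0.7)/27 = 0.248 mA, giving I_C = β·I_B = 19.9 mA.
But then V_CE = 11 − 19.9×10 = -188 V < V_CE(sat) = 0.2 V — impossible in the active region.
So the transistor is saturated. With V_CE = 0.2 V, I_C = (V_CC − 0.2)/R_C = 10.8/10 = 1.08 mA.
Check: β·I_B = 19.9 mA > I_C = 1.08 mA, confirming saturation.

saturation; I_C ≈ 1.1 mA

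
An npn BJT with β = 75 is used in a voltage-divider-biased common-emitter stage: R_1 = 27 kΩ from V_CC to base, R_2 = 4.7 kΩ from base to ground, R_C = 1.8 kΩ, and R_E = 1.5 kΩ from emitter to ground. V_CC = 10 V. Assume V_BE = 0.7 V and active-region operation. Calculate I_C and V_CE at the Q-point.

I_C ≈ 0.5 mA, V_CE ≈ 8.3 V

Thevenize the base divider: V_Th = V_CC·R_2/(R_1+R_2) = 10×4.7/31.7 = 1.48 V, R_Th = R_1‖R_2 = 4 kΩ.
Base-emitter loop: V_Th = I_B·R_Th + V_BE + (β+1)I_B·R_E, so I_B = (1.48 − 0.7) / (4 + 76×1.5) = 0.00663 mA.
I_C = β·I_B = 75×0.00663 = 0.497 mA, and I_E = (β+1)I_B = 0.504 mA.
V_CE = V_CC − I_C·R_C − I_E·R_E = 10 − 0.497×1.8 − 0.504×1.5 = 8.35 V.
V_CE = 8.35 V > 0.2 V confirms active-region operation.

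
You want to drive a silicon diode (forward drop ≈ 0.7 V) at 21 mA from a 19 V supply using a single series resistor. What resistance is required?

The resistor drops V_S − V_D = 19 − 0.7 = 18.3 V at 21 mA.
R = 18.3 V / 21 mA = 0.871 kΩ.

R ≈ 0.87 kΩ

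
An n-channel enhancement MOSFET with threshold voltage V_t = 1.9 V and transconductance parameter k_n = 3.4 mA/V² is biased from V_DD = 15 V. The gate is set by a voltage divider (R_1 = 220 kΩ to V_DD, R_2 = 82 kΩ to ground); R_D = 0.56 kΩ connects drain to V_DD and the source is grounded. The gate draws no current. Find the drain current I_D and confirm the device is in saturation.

I_D ≈ 8 mA

V_G = V_DD·R_2/(R_1+R_2) = 15×82/302 = 4.07 V. With the source grounded, V_GS = V_G = 4.07 V.
Assume saturation: I_D = (k_n/2)(V_GS − V_t)² = (3.4/2)×(4.07 − 1.9)² = 1.7×2.17² = 8.03 mA.
V_DS = V_DD − I_D·R_D = 15 − 8.03×0.56 = 10.5 V.
Saturation requires V_DS ≥ V_GS − V_t = 2.17 V; 10.5 ≥ 2.17 ✓.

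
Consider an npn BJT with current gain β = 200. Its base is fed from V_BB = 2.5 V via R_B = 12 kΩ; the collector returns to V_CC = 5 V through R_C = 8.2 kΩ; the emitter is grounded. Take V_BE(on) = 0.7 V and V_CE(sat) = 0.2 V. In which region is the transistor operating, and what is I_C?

Assume active: I_B = (2.5 − 0.7)/12 = 0.15 mA, giving I_C = β·I_B = 30 mA.
But then V_CE = 5 − 30×8.2 = -241 V < V_CE(sat) = 0.2 V — impossible in the active region.
So the transistor is saturated. With V_CE = 0.2 V, I_C = (V_CC − 0.2)/R_C = 4.8/8.2 = 0.585 mA.
Check: β·I_B = 30 mA > I_C = 0.585 mA, confirming saturation.

saturation; I_C ≈ 0.59 mA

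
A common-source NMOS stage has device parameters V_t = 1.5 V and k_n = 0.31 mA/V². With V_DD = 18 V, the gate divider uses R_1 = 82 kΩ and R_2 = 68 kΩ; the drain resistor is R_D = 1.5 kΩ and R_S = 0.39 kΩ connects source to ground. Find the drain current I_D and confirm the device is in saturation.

I_D ≈ 4 mA

V_G = V_DD·R_2/(R_1+R_2) = 18×68/150 = 8.16 V.
Assume saturation: I_D = (k_n/2)(V_GS − V_t)² with V_GS = V_G − I_D·R_S = 8.16 − 0.39·I_D.
Substituting gives 0.0236·I_D² − 1.81·I_D + 6.88 = 0, with roots I_D = 4.02 or 72.6 mA.
The root I_D = 72.6 mA gives V_GS = -20.1 V ≤ V_t, so take I_D = 4.02 mA.
Then V_GS = 6.59 V and V_DS = V_DD − I_D(R_D+R_S) = 18 − 4.02×1.89 = 10.4 V.
Saturation requires V_DS ≥ V_GS − V_t = 5.09 V; 10.4 ≥ 5.09 ✓.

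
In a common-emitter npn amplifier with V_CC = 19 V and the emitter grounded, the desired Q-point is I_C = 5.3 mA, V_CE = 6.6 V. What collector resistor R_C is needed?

Collector loop: V_CC = I_C·R_C + V_CE.
R_C = (V_CC − V_CE)/I_C = (19 − 6.6)/5.3 = 2.34 kΩ.

R_C ≈ 2.3 kΩ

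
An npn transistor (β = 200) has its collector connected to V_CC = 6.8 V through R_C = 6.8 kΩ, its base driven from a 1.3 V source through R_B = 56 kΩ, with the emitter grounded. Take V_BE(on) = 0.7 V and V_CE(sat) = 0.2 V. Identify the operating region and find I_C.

Assume active: I_B = (1.3 − 0.7)/56 = 0.0107 mA, giving I_C = β·I_B = 2.14 mA.
But then V_CE = 6.8 − 2.14×6.8 = -7.77 V < V_CE(sat) = 0.2 V — impossible in the active region.
So the transistor is saturated. With V_CE = 0.2 V, I_C = (V_CC − 0.2)/R_C = 6.6/6.8 = 0.971 mA.
Check: β·I_B = 2.14 mA > I_C = 0.971 mA, confirming saturation.

saturation; I_C ≈ 0.97 mA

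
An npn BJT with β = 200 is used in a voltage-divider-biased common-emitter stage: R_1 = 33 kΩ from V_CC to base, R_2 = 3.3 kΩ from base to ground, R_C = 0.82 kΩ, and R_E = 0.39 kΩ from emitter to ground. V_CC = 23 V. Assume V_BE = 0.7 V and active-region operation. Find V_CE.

V_CE ≈ 19 V

Thevenize the base divider: V_Th = V_CC·R_2/(R_1+R_2) = 23×3.3/36.3 = 2.09 V, R_Th = R_1‖R_2 = 3 kΩ.
Base-emitter loop: V_Th = I_B·R_Th + V_BE + (β+1)I_B·R_E, so I_B = (2.09 − 0.7) / (3 + 201×0.39) = 0.0171 mA.
I_C = β·I_B = 200×0.0171 = 3.42 mA, and I_E = (β+1)I_B = 3.43 mA.
V_CE = V_CC − I_C·R_C − I_E·R_E = 23 − 3.42×0.82 − 3.43×0.39 = 18.9 V.
V_CE = 18.9 V > 0.2 V confirms active-region operation.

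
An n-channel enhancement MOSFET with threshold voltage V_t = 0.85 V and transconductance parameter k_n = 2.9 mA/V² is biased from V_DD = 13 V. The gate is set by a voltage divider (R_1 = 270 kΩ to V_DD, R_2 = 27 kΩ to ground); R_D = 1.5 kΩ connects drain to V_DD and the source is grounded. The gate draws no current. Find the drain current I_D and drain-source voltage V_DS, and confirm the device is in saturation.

V_G = V_DD·R_2/(R_1+R_2) = 13×27/297 = 1.18 V. With the source grounded, V_GS = V_G = 1.18 V.
Assume saturation: I_D = (k_n/2)(V_GS − V_t)² = (2.9/2)×(1.18 − 0.85)² = 1.45×0.332² = 0.16 mA.
V_DS = V_DD − I_D·R_D = 13 − 0.16×1.5 = 12.8 V.
Saturation requires V_DS ≥ V_GS − V_t = 0.332 V; 12.8 ≥ 0.332 ✓.

I_D ≈ 0.16 mA, V_DS ≈ 13 V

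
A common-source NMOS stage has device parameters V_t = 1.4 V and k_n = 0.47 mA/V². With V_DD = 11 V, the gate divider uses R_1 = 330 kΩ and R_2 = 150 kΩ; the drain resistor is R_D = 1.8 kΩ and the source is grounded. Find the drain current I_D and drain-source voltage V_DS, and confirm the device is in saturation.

I_D ≈ 0.98 mA, V_DS ≈ 9.2 V

V_G = V_DD·R_2/(R_1+R_2) = 11×150/480 = 3.44 V. With the source grounded, V_GS = V_G = 3.44 V.
Assume saturation: I_D = (k_n/2)(V_GS − V_t)² = (0.47/2)×(3.44 − 1.4)² = 0.235×2.04² = 0.976 mA.
V_DS = V_DD − I_D·R_D = 11 − 0.976×1.8 = 9.24 V.
Saturation requires V_DS ≥ V_GS − V_t = 2.04 V; 9.24 ≥ 2.04 ✓.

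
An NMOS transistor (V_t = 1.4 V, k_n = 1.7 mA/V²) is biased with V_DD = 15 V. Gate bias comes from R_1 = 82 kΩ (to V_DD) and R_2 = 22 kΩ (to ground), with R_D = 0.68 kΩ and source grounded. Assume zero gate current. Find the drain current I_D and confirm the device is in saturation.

V_G = V_DD·R_2/(R_1+R_2) = 15×22/104 = 3.17 V. With the source grounded, V_GS = V_G = 3.17 V.
Assume saturation: I_D = (k_n/2)(V_GS − V_t)² = (1.7/2)×(3.17 − 1.4)² = 0.85×1.77² = 2.67 mA.
V_DS = V_DD − I_D·R_D = 15 − 2.67×0.68 = 13.2 V.
Saturation requires V_DS ≥ V_GS − V_t = 1.77 V; 13.2 ≥ 1.77 ✓.

I_D ≈ 2.7 mA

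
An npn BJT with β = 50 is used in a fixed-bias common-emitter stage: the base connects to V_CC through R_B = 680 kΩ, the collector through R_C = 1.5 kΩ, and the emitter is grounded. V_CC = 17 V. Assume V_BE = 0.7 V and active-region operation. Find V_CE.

V_CE ≈ 15 V

Base loop: V_CC = I_B·R_B + V_BE, so I_B = (17 − 0.7)/680 kΩ = 0.024 mA.
In the active region I_C = β·I_B = 50 × 0.024 = 1.2 mA.
Collector loop: V_CE = V_CC − I_C·R_C = 17 − 1.2×1.5 = 15.2 V.
Since V_CE = 15.2 V > V_CE(sat) ≈ 0.2 V, the transistor is in the active region as assumed.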